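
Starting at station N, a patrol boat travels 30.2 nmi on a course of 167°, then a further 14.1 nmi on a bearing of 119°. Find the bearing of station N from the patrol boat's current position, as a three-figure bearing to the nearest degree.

Leg 1 (167°, 30.2 nmi): east 30.2 sin 167° = 6.79, north 30.2 cos 167° = -29.43
Leg 2 (119°, 14.1 nmi): east 14.1 sin 119° = 12.33, north 14.1 cos 119° = -6.84
Net displacement: 19.13 east, -36.26 north. Direction back to start is (-19.13, 36.26): bearing = atan2(-19.13, 36.26) mod 360° = 332.19° ≈ 332°.

332°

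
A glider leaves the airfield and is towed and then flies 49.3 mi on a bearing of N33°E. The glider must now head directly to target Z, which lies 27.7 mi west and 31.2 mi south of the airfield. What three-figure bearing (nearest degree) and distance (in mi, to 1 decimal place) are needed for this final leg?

217°, 90.8 mi

Leg 1 (N33°E, 49.3 mi): east 49.3 sin 33° = 26.85, north 49.3 cos 33° = 41.35
Current position: (26.85, 41.35). Target: (-27.7, -31.2). Remaining: Δeast = -54.55, Δnorth = -72.55.
Bearing = atan2(-54.55, -72.55) mod 360° = 216.94°; distance = √((-54.55)² + (-72.55)²) = 90.768 mi.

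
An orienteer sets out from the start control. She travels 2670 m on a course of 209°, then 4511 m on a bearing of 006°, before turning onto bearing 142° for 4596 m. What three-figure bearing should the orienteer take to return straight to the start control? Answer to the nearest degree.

Leg 1 (209°, 2670 m): east 2670 sin 209° = -1294.44, north 2670 cos 209° = -2335.23
Leg 2 (006°, 4511 m): east 4511 sin 6° = 471.53, north 4511 cos 6° = 4486.29
Leg 3 (142°, 4596 m): east 4596 sin 142° = 2829.58, north 4596 cos 142° = -3621.70
Net displacement: 2006.67 east, -1470.64 north. Direction back to start is (-2006.67, 1470.64): bearing = atan2(-2006.67, 1470.64) mod 360° = 306.24° ≈ 306°.

306°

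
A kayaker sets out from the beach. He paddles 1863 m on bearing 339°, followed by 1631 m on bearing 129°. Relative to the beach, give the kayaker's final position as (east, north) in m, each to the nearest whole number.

(600, 713)

Leg 1 (339°, 1863 m): east 1863 sin 339° = -667.64, north 1863 cos 339° = 1739.26
Leg 2 (129°, 1631 m): east 1631 sin 129° = 1267.53, north 1631 cos 129° = -1026.42
Summing: 599.89 m east, 712.84 m north → (600, 713).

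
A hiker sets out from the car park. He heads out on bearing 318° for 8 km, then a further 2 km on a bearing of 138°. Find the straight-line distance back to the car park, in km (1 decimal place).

Leg 1 (318°, 8 km): east 8 sin 318° = -5.35, north 8 cos 318° = 5.95
Leg 2 (138°, 2 km): east 2 sin 138° = 1.34, north 2 cos 138° = -1.49
Net: -4.01 east, 4.46 north. Distance = √((-4.01)² + (4.46)²) = 6.000 km.

6.0 km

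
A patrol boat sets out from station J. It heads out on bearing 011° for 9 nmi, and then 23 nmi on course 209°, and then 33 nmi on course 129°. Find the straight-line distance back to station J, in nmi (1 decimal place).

Leg 1 (011°, 9 nmi): east 9 sin 11° = 1.72, north 9 cos 11° = 8.83
Leg 2 (209°, 23 nmi): east 23 sin 209° = -11.15, north 23 cos 209° = -20.12
Leg 3 (129°, 33 nmi): east 33 sin 129° = 25.65, north 33 cos 129° = -20.77
Net: 16.21 east, -32.05 north. Distance = √((16.21)² + (-32.05)²) = 35.916 nmi.

35.9 nmi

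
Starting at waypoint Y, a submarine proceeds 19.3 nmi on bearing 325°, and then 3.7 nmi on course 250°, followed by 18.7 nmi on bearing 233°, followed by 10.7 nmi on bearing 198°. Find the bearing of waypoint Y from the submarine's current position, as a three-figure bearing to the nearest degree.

Leg 1 (325°, 19.3 nmi): east 19.3 sin 325° = -11.07, north 19.3 cos 325° = 15.81
Leg 2 (250°, 3.7 nmi): east 3.7 sin 250° = -3.48, north 3.7 cos 250° = -1.27
Leg 3 (233°, 18.7 nmi): east 18.7 sin 233° = -14.93, north 18.7 cos 233° = -11.25
Leg 4 (198°, 10.7 nmi): east 10.7 sin 198° = -3.31, north 10.7 cos 198° = -10.18
Net displacement: -32.79 east, -6.89 north. Direction back to start is (32.79, 6.89): bearing = atan2(32.79, 6.89) mod 360° = 78.14° ≈ 078°.

078°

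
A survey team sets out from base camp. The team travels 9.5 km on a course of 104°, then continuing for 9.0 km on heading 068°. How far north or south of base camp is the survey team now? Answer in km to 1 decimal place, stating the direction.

1.1 km north

Leg 1 (104°, 9.5 km): east 9.5 sin 104° = 9.22, north 9.5 cos 104° = -2.30
Leg 2 (068°, 9.0 km): east 9.0 sin 68° = 8.34, north 9.0 cos 68° = 3.37
Net north component: 1.07 km.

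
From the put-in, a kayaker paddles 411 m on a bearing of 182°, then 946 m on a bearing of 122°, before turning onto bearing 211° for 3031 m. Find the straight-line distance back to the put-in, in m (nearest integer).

Leg 1 (182°, 411 m): east 411 sin 182° = -14.34, north 411 cos 182° = -410.75
Leg 2 (122°, 946 m): east 946 sin 122° = 802.25, north 946 cos 122° = -501.30
Leg 3 (211°, 3031 m): east 3031 sin 211° = -1561.08, north 3031 cos 211° = -2598.07
Net: -773.17 east, -3510.13 north. Distance = √((-773.17)² + (-3510.13)²) = 3594.271 m.

3594 m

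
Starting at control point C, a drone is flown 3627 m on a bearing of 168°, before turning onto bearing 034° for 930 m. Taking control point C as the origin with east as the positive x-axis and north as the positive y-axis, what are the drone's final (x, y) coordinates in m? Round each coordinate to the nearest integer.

Leg 1 (168°, 3627 m): east 3627 sin 168° = 754.10, north 3627 cos 168° = -3547.74
Leg 2 (034°, 930 m): east 930 sin 34° = 520.05, north 930 cos 34° = 771.00
Summing: 1274.15 m east, -2776.74 m north → (1274, -2777).

(1274, -2777)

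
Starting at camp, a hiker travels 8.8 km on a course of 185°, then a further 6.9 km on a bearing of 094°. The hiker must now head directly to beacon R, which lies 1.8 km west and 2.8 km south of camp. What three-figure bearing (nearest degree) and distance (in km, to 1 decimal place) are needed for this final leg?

309°, 10.2 km

Leg 1 (185°, 8.8 km): east 8.8 sin 185° = -0.77, north 8.8 cos 185° = -8.77
Leg 2 (094°, 6.9 km): east 6.9 sin 94° = 6.88, north 6.9 cos 94° = -0.48
Current position: (6.12, -9.25). Target: (-1.8, -2.8). Remaining: Δeast = -7.92, Δnorth = 6.45.
Bearing = atan2(-7.92, 6.45) mod 360° = 309.16°; distance = √((-7.92)² + (6.45)²) = 10.210 km.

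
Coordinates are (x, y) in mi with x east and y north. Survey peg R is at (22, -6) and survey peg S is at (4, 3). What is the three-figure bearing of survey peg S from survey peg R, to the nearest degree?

297°

Δeast = 4 − 22 = -18.00; Δnorth = 3 − -6 = 9.00.
Bearing = atan2(Δeast, Δnorth) mod 360° = 296.57° ≈ 297°.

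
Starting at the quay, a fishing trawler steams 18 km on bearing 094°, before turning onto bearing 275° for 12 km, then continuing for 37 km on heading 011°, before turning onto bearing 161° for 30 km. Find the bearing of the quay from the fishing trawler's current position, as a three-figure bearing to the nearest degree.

Leg 1 (094°, 18 km): east 18 sin 94° = 17.96, north 18 cos 94° = -1.26
Leg 2 (275°, 12 km): east 12 sin 275° = -11.95, north 12 cos 275° = 1.05
Leg 3 (011°, 37 km): east 37 sin 11° = 7.06, north 37 cos 11° = 36.32
Leg 4 (161°, 30 km): east 30 sin 161° = 9.77, north 30 cos 161° = -28.37
Net displacement: 22.83 east, 7.74 north. Direction back to start is (-22.83, -7.74): bearing = atan2(-22.83, -7.74) mod 360° = 251.26° ≈ 251°.

251°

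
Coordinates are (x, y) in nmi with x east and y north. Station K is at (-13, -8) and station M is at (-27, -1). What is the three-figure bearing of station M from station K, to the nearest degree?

Δeast = -27 − -13 = -14.00; Δnorth = -1 − -8 = 7.00.
Bearing = atan2(Δeast, Δnorth) mod 360° = 296.57° ≈ 297°.

297°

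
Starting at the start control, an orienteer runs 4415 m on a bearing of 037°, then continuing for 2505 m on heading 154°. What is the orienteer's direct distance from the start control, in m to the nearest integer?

Leg 1 (037°, 4415 m): east 4415 sin 37° = 2657.01, north 4415 cos 37° = 3525.98
Leg 2 (154°, 2505 m): east 2505 sin 154° = 1098.12, north 2505 cos 154° = -2251.48
Net: 3755.13 east, 1274.50 north. Distance = √((3755.13)² + (1274.50)²) = 3965.522 m.

3966 m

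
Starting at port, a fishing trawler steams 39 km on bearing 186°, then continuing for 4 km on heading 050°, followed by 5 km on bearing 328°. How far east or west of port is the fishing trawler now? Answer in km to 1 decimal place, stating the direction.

3.7 km west

Leg 1 (186°, 39 km): east 39 sin 186° = -4.08, north 39 cos 186° = -38.79
Leg 2 (050°, 4 km): east 4 sin 50° = 3.06, north 4 cos 50° = 2.57
Leg 3 (328°, 5 km): east 5 sin 328° = -2.65, north 5 cos 328° = 4.24
Net east component: -3.66 km.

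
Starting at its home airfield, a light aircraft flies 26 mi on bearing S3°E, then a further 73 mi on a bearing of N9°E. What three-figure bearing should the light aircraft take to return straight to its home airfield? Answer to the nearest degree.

Leg 1 (S3°E, 26 mi): east 26 sin 177° = 1.36, north 26 cos 177° = -25.96
Leg 2 (N9°E, 73 mi): east 73 sin 9° = 11.42, north 73 cos 9° = 72.10
Net displacement: 12.78 east, 46.14 north. Direction back to start is (-12.78, -46.14): bearing = atan2(-12.78, -46.14) mod 360° = 195.48° ≈ 195°.

195°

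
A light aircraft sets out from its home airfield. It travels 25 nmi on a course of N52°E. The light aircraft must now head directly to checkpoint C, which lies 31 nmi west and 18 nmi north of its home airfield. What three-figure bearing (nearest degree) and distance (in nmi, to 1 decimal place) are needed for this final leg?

273°, 50.8 nmi

Leg 1 (N52°E, 25 nmi): east 25 sin 52° = 19.70, north 25 cos 52° = 15.39
Current position: (19.70, 15.39). Target: (-31, 18). Remaining: Δeast = -50.70, Δnorth = 2.61.
Bearing = atan2(-50.70, 2.61) mod 360° = 272.95°; distance = √((-50.70)² + (2.61)²) = 50.767 nmi.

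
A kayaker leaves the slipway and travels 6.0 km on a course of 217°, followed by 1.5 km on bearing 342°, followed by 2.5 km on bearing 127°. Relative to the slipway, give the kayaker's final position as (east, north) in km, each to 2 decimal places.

(-2.08, -4.87)

Leg 1 (217°, 6.0 km): east 6.0 sin 217° = -3.61, north 6.0 cos 217° = -4.79
Leg 2 (342°, 1.5 km): east 1.5 sin 342° = -0.46, north 1.5 cos 342° = 1.43
Leg 3 (127°, 2.5 km): east 2.5 sin 127° = 2.00, north 2.5 cos 127° = -1.50
Summing: -2.08 km east, -4.87 km north → (-2.08, -4.87).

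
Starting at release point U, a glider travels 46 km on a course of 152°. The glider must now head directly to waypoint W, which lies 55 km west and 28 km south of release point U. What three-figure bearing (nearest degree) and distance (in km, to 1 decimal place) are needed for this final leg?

Leg 1 (152°, 46 km): east 46 sin 152° = 21.60, north 46 cos 152° = -40.62
Current position: (21.60, -40.62). Target: (-55, -28). Remaining: Δeast = -76.60, Δnorth = 12.62.
Bearing = atan2(-76.60, 12.62) mod 360° = 279.35°; distance = √((-76.60)² + (12.62)²) = 77.628 km.

279°, 77.6 km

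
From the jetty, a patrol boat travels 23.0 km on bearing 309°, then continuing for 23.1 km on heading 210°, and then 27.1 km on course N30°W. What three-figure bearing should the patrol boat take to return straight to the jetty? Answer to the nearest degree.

Leg 1 (309°, 23.0 km): east 23.0 sin 309° = -17.87, north 23.0 cos 309° = 14.47
Leg 2 (210°, 23.1 km): east 23.1 sin 210° = -11.55, north 23.1 cos 210° = -20.01
Leg 3 (N30°W, 27.1 km): east 27.1 sin 330° = -13.55, north 27.1 cos 330° = 23.47
Net displacement: -42.97 east, 17.94 north. Direction back to start is (42.97, -17.94): bearing = atan2(42.97, -17.94) mod 360° = 112.66° ≈ 113°.

113°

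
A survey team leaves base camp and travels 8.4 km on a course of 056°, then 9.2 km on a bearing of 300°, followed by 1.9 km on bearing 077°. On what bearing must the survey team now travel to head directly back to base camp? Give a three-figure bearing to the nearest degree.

Leg 1 (056°, 8.4 km): east 8.4 sin 56° = 6.96, north 8.4 cos 56° = 4.70
Leg 2 (300°, 9.2 km): east 9.2 sin 300° = -7.97, north 9.2 cos 300° = 4.60
Leg 3 (077°, 1.9 km): east 1.9 sin 77° = 1.85, north 1.9 cos 77° = 0.43
Net displacement: 0.85 east, 9.72 north. Direction back to start is (-0.85, -9.72): bearing = atan2(-0.85, -9.72) mod 360° = 184.98° ≈ 185°.

185°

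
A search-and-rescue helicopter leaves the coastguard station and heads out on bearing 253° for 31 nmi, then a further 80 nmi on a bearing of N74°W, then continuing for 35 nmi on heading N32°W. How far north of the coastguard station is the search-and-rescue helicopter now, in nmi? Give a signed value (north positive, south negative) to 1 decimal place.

Leg 1 (253°, 31 nmi): east 31 sin 253° = -29.65, north 31 cos 253° = -9.06
Leg 2 (N74°W, 80 nmi): east 80 sin 286° = -76.90, north 80 cos 286° = 22.05
Leg 3 (N32°W, 35 nmi): east 35 sin 328° = -18.55, north 35 cos 328° = 29.68
Net north component: 42.67 nmi.

42.7 nmi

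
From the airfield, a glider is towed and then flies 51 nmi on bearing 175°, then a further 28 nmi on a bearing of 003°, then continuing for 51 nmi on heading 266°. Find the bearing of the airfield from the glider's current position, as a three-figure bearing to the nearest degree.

Leg 1 (175°, 51 nmi): east 51 sin 175° = 4.44, north 51 cos 175° = -50.81
Leg 2 (003°, 28 nmi): east 28 sin 3° = 1.47, north 28 cos 3° = 27.96
Leg 3 (266°, 51 nmi): east 51 sin 266° = -50.88, north 51 cos 266° = -3.56
Net displacement: -44.97 east, -26.40 north. Direction back to start is (44.97, 26.40): bearing = atan2(44.97, 26.40) mod 360° = 59.58° ≈ 060°.

060°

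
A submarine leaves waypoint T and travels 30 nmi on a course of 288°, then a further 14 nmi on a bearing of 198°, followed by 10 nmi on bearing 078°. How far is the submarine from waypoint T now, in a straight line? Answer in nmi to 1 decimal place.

23.2 nmi

Leg 1 (288°, 30 nmi): east 30 sin 288° = -28.53, north 30 cos 288° = 9.27
Leg 2 (198°, 14 nmi): east 14 sin 198° = -4.33, north 14 cos 198° = -13.31
Leg 3 (078°, 10 nmi): east 10 sin 78° = 9.78, north 10 cos 78° = 2.08
Net: -23.08 east, -1.97 north. Distance = √((-23.08)² + (-1.97)²) = 23.160 nmi.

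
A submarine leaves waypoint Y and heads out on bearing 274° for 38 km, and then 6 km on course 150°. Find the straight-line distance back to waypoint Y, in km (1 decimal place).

35.0 km

Leg 1 (274°, 38 km): east 38 sin 274° = -37.91, north 38 cos 274° = 2.65
Leg 2 (150°, 6 km): east 6 sin 150° = 3.00, north 6 cos 150° = -5.20
Net: -34.91 east, -2.55 north. Distance = √((-34.91)² + (-2.55)²) = 35.000 km.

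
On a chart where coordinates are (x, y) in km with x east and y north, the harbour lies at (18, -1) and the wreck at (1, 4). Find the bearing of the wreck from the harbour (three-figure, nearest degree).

286°

Δeast = 1 − 18 = -17.00; Δnorth = 4 − -1 = 5.00.
Bearing = atan2(Δeast, Δnorth) mod 360° = 286.39° ≈ 286°.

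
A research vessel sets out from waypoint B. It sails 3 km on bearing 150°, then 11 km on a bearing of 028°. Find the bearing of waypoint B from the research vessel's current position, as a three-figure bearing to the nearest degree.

Leg 1 (150°, 3 km): east 3 sin 150° = 1.50, north 3 cos 150° = -2.60
Leg 2 (028°, 11 km): east 11 sin 28° = 5.16, north 11 cos 28° = 9.71
Net displacement: 6.66 east, 7.11 north. Direction back to start is (-6.66, -7.11): bearing = atan2(-6.66, -7.11) mod 360° = 223.13° ≈ 223°.

223°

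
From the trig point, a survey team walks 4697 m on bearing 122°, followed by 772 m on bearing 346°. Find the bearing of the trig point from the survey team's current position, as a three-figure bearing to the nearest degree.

295°

Leg 1 (122°, 4697 m): east 4697 sin 122° = 3983.28, north 4697 cos 122° = -2489.03
Leg 2 (346°, 772 m): east 772 sin 346° = -186.76, north 772 cos 346° = 749.07
Net displacement: 3796.52 east, -1739.96 north. Direction back to start is (-3796.52, 1739.96): bearing = atan2(-3796.52, 1739.96) mod 360° = 294.62° ≈ 295°.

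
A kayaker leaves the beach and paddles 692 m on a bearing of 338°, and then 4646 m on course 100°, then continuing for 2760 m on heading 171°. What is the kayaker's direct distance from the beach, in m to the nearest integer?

5559 m

Leg 1 (338°, 692 m): east 692 sin 338° = -259.23, north 692 cos 338° = 641.61
Leg 2 (100°, 4646 m): east 4646 sin 100° = 4575.42, north 4646 cos 100° = -806.77
Leg 3 (171°, 2760 m): east 2760 sin 171° = 431.76, north 2760 cos 171° = -2726.02
Net: 4747.95 east, -2891.18 north. Distance = √((4747.95)² + (-2891.18)²) = 5558.950 m.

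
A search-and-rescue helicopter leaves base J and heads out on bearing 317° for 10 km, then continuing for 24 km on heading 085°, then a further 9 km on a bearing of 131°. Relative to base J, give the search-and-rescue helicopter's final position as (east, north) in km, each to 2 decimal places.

(23.88, 3.50)

Leg 1 (317°, 10 km): east 10 sin 317° = -6.82, north 10 cos 317° = 7.31
Leg 2 (085°, 24 km): east 24 sin 85° = 23.91, north 24 cos 85° = 2.09
Leg 3 (131°, 9 km): east 9 sin 131° = 6.79, north 9 cos 131° = -5.90
Summing: 23.88 km east, 3.50 km north → (23.88, 3.50).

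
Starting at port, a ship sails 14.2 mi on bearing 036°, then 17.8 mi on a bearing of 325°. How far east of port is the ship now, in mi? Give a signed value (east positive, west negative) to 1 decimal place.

-1.9 mi

Leg 1 (036°, 14.2 mi): east 14.2 sin 36° = 8.35, north 14.2 cos 36° = 11.49
Leg 2 (325°, 17.8 mi): east 17.8 sin 325° = -10.21, north 17.8 cos 325° = 14.58
Net east component: -1.86 mi.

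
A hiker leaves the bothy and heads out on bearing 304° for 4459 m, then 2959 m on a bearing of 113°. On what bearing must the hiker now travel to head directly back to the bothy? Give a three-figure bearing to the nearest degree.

144°

Leg 1 (304°, 4459 m): east 4459 sin 304° = -3696.68, north 4459 cos 304° = 2493.44
Leg 2 (113°, 2959 m): east 2959 sin 113° = 2723.77, north 2959 cos 113° = -1156.17
Net displacement: -972.90 east, 1337.27 north. Direction back to start is (972.90, -1337.27): bearing = atan2(972.90, -1337.27) mod 360° = 143.96° ≈ 144°.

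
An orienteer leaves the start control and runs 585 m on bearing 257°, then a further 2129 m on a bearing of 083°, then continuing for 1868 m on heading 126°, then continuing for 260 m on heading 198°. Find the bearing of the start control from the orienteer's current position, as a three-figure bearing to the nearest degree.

292°

Leg 1 (257°, 585 m): east 585 sin 257° = -570.01, north 585 cos 257° = -131.60
Leg 2 (083°, 2129 m): east 2129 sin 83° = 2113.13, north 2129 cos 83° = 259.46
Leg 3 (126°, 1868 m): east 1868 sin 126° = 1511.24, north 1868 cos 126° = -1097.98
Leg 4 (198°, 260 m): east 260 sin 198° = -80.34, north 260 cos 198° = -247.27
Net displacement: 2974.02 east, -1217.39 north. Direction back to start is (-2974.02, 1217.39): bearing = atan2(-2974.02, 1217.39) mod 360° = 292.26° ≈ 292°.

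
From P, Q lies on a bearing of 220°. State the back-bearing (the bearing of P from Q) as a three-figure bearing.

Back-bearing = 220° − 180° = 040°.

040°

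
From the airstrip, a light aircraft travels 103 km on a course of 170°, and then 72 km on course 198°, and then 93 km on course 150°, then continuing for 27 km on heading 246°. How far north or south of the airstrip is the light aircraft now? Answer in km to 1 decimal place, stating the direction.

261.4 km south

Leg 1 (170°, 103 km): east 103 sin 170° = 17.89, north 103 cos 170° = -101.44
Leg 2 (198°, 72 km): east 72 sin 198° = -22.25, north 72 cos 198° = -68.48
Leg 3 (150°, 93 km): east 93 sin 150° = 46.50, north 93 cos 150° = -80.54
Leg 4 (246°, 27 km): east 27 sin 246° = -24.67, north 27 cos 246° = -10.98
Net north component: -261.43 km.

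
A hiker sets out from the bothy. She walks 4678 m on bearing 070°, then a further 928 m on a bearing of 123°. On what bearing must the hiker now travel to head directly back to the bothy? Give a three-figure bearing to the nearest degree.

Leg 1 (070°, 4678 m): east 4678 sin 70° = 4395.88, north 4678 cos 70° = 1599.97
Leg 2 (123°, 928 m): east 928 sin 123° = 778.29, north 928 cos 123° = -505.43
Net displacement: 5174.17 east, 1094.55 north. Direction back to start is (-5174.17, -1094.55): bearing = atan2(-5174.17, -1094.55) mod 360° = 258.06° ≈ 258°.

258°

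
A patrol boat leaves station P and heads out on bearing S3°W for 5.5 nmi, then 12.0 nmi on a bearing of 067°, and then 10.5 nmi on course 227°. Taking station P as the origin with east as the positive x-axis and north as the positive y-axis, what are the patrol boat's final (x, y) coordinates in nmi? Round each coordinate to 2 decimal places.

Leg 1 (S3°W, 5.5 nmi): east 5.5 sin 183° = -0.29, north 5.5 cos 183° = -5.49
Leg 2 (067°, 12.0 nmi): east 12.0 sin 67° = 11.05, north 12.0 cos 67° = 4.69
Leg 3 (227°, 10.5 nmi): east 10.5 sin 227° = -7.68, north 10.5 cos 227° = -7.16
Summing: 3.08 nmi east, -7.96 nmi north → (3.08, -7.96).

(3.08, -7.96)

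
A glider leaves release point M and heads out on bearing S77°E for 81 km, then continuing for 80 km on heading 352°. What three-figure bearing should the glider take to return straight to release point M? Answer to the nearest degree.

228°

Leg 1 (S77°E, 81 km): east 81 sin 103° = 78.92, north 81 cos 103° = -18.22
Leg 2 (352°, 80 km): east 80 sin 352° = -11.13, north 80 cos 352° = 79.22
Net displacement: 67.79 east, 61.00 north. Direction back to start is (-67.79, -61.00): bearing = atan2(-67.79, -61.00) mod 360° = 228.02° ≈ 228°.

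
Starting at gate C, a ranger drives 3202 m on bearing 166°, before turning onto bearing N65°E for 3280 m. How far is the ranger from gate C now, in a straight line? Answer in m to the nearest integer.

4123 m

Leg 1 (166°, 3202 m): east 3202 sin 166° = 774.63, north 3202 cos 166° = -3106.89
Leg 2 (N65°E, 3280 m): east 3280 sin 65° = 2972.69, north 3280 cos 65° = 1386.19
Net: 3747.32 east, -1720.70 north. Distance = √((3747.32)² + (-1720.70)²) = 4123.498 m.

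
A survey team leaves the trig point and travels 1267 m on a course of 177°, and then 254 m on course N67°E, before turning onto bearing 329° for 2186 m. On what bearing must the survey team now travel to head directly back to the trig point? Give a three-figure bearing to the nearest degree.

Leg 1 (177°, 1267 m): east 1267 sin 177° = 66.31, north 1267 cos 177° = -1265.26
Leg 2 (N67°E, 254 m): east 254 sin 67° = 233.81, north 254 cos 67° = 99.25
Leg 3 (329°, 2186 m): east 2186 sin 329° = -1125.87, north 2186 cos 329° = 1873.77
Net displacement: -825.76 east, 707.75 north. Direction back to start is (825.76, -707.75): bearing = atan2(825.76, -707.75) mod 360° = 130.60° ≈ 131°.

131°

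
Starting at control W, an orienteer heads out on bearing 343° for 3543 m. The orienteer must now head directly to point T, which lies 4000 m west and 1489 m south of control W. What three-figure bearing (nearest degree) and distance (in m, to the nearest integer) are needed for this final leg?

Leg 1 (343°, 3543 m): east 3543 sin 343° = -1035.87, north 3543 cos 343° = 3388.19
Current position: (-1035.87, 3388.19). Target: (-4000, -1489). Remaining: Δeast = -2964.13, Δnorth = -4877.19.
Bearing = atan2(-2964.13, -4877.19) mod 360° = 211.29°; distance = √((-2964.13)² + (-4877.19)²) = 5707.277 m.

211°, 5707 m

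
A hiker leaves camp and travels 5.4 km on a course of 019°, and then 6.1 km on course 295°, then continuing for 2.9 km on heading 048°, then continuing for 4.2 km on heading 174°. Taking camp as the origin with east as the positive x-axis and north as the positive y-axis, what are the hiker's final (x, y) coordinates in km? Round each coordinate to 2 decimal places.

Leg 1 (019°, 5.4 km): east 5.4 sin 19° = 1.76, north 5.4 cos 19° = 5.11
Leg 2 (295°, 6.1 km): east 6.1 sin 295° = -5.53, north 6.1 cos 295° = 2.58
Leg 3 (048°, 2.9 km): east 2.9 sin 48° = 2.16, north 2.9 cos 48° = 1.94
Leg 4 (174°, 4.2 km): east 4.2 sin 174° = 0.44, north 4.2 cos 174° = -4.18
Summing: -1.18 km east, 5.45 km north → (-1.18, 5.45).

(-1.18, 5.45)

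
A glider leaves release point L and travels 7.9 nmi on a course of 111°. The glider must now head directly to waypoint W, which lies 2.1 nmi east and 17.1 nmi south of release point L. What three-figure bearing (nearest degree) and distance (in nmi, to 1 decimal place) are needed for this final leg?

200°, 15.2 nmi

Leg 1 (111°, 7.9 nmi): east 7.9 sin 111° = 7.38, north 7.9 cos 111° = -2.83
Current position: (7.38, -2.83). Target: (2.1, -17.1). Remaining: Δeast = -5.28, Δnorth = -14.27.
Bearing = atan2(-5.28, -14.27) mod 360° = 200.29°; distance = √((-5.28)² + (-14.27)²) = 15.213 nmi.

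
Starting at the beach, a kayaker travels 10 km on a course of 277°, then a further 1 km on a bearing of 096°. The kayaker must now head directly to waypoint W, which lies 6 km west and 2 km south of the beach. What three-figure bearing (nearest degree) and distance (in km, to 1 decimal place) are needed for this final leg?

Leg 1 (277°, 10 km): east 10 sin 277° = -9.93, north 10 cos 277° = 1.22
Leg 2 (096°, 1 km): east 1 sin 96° = 0.99, north 1 cos 96° = -0.10
Current position: (-8.93, 1.11). Target: (-6, -2). Remaining: Δeast = 2.93, Δnorth = -3.11.
Bearing = atan2(2.93, -3.11) mod 360° = 136.74°; distance = √((2.93)² + (-3.11)²) = 4.276 km.

137°, 4.3 km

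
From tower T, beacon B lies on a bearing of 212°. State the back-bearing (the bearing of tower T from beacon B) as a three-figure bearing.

Back-bearing = 212° − 180° = 032°.

032°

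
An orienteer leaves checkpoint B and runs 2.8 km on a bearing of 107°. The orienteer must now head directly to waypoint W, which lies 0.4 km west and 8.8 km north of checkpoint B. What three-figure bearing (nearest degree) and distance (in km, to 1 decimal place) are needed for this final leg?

Leg 1 (107°, 2.8 km): east 2.8 sin 107° = 2.68, north 2.8 cos 107° = -0.82
Current position: (2.68, -0.82). Target: (-0.4, 8.8). Remaining: Δeast = -3.08, Δnorth = 9.62.
Bearing = atan2(-3.08, 9.62) mod 360° = 342.26°; distance = √((-3.08)² + (9.62)²) = 10.099 km.

342°, 10.1 km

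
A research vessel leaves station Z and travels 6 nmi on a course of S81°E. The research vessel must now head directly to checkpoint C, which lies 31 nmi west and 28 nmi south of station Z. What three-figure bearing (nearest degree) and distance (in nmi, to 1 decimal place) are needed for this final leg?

234°, 45.8 nmi

Leg 1 (S81°E, 6 nmi): east 6 sin 99° = 5.93, north 6 cos 99° = -0.94
Current position: (5.93, -0.94). Target: (-31, -28). Remaining: Δeast = -36.93, Δnorth = -27.06.
Bearing = atan2(-36.93, -27.06) mod 360° = 233.76°; distance = √((-36.93)² + (-27.06)²) = 45.781 nmi.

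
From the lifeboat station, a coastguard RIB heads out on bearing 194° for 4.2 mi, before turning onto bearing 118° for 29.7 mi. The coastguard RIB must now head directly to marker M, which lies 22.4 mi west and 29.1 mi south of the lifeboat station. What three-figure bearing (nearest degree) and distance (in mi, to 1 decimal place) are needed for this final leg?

257°, 48.9 mi

Leg 1 (194°, 4.2 mi): east 4.2 sin 194° = -1.02, north 4.2 cos 194° = -4.08
Leg 2 (118°, 29.7 mi): east 29.7 sin 118° = 26.22, north 29.7 cos 118° = -13.94
Current position: (25.21, -18.02). Target: (-22.4, -29.1). Remaining: Δeast = -47.61, Δnorth = -11.08.
Bearing = atan2(-47.61, -11.08) mod 360° = 256.90°; distance = √((-47.61)² + (-11.08)²) = 48.880 mi.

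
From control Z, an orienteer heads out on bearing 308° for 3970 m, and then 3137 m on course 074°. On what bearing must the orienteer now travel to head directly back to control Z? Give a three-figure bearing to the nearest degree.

Leg 1 (308°, 3970 m): east 3970 sin 308° = -3128.40, north 3970 cos 308° = 2444.18
Leg 2 (074°, 3137 m): east 3137 sin 74° = 3015.48, north 3137 cos 74° = 864.67
Net displacement: -112.92 east, 3308.85 north. Direction back to start is (112.92, -3308.85): bearing = atan2(112.92, -3308.85) mod 360° = 178.05° ≈ 178°.

178°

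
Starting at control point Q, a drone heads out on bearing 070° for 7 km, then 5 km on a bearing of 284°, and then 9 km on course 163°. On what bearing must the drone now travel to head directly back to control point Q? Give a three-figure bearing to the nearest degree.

Leg 1 (070°, 7 km): east 7 sin 70° = 6.58, north 7 cos 70° = 2.39
Leg 2 (284°, 5 km): east 5 sin 284° = -4.85, north 5 cos 284° = 1.21
Leg 3 (163°, 9 km): east 9 sin 163° = 2.63, north 9 cos 163° = -8.61
Net displacement: 4.36 east, -5.00 north. Direction back to start is (-4.36, 5.00): bearing = atan2(-4.36, 5.00) mod 360° = 318.94° ≈ 319°.

319°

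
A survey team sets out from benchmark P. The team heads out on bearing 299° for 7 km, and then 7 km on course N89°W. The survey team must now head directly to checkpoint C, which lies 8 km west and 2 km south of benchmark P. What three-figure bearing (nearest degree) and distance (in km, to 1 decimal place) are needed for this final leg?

137°, 7.5 km

Leg 1 (299°, 7 km): east 7 sin 299° = -6.12, north 7 cos 299° = 3.39
Leg 2 (N89°W, 7 km): east 7 sin 271° = -7.00, north 7 cos 271° = 0.12
Current position: (-13.12, 3.52). Target: (-8, -2). Remaining: Δeast = 5.12, Δnorth = -5.52.
Bearing = atan2(5.12, -5.52) mod 360° = 137.12°; distance = √((5.12)² + (-5.52)²) = 7.527 km.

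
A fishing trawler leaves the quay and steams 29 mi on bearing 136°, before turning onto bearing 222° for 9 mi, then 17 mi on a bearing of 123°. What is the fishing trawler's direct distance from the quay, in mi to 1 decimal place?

Leg 1 (136°, 29 mi): east 29 sin 136° = 20.15, north 29 cos 136° = -20.86
Leg 2 (222°, 9 mi): east 9 sin 222° = -6.02, north 9 cos 222° = -6.69
Leg 3 (123°, 17 mi): east 17 sin 123° = 14.26, north 17 cos 123° = -9.26
Net: 28.38 east, -36.81 north. Distance = √((28.38)² + (-36.81)²) = 46.479 mi.

46.5 mi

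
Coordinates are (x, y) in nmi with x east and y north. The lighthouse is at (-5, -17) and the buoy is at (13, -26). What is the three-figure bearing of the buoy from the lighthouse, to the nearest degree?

Δeast = 13 − -5 = 18.00; Δnorth = -26 − -17 = -9.00.
Bearing = atan2(Δeast, Δnorth) mod 360° = 116.57° ≈ 117°.

117°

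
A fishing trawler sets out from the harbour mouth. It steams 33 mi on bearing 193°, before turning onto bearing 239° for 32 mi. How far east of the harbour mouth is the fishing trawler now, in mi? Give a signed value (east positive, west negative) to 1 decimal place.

Leg 1 (193°, 33 mi): east 33 sin 193° = -7.42, north 33 cos 193° = -32.15
Leg 2 (239°, 32 mi): east 32 sin 239° = -27.43, north 32 cos 239° = -16.48
Net east component: -34.85 mi.

-34.9 mi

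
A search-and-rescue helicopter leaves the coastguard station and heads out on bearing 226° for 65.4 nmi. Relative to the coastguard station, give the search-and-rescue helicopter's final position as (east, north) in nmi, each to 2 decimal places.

(-47.04, -45.43)

Leg 1 (226°, 65.4 nmi): east 65.4 sin 226° = -47.04, north 65.4 cos 226° = -45.43
Summing: -47.04 nmi east, -45.43 nmi north → (-47.04, -45.43).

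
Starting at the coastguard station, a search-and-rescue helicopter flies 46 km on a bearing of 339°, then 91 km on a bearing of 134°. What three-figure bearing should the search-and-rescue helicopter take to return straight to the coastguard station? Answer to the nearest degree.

292°

Leg 1 (339°, 46 km): east 46 sin 339° = -16.48, north 46 cos 339° = 42.94
Leg 2 (134°, 91 km): east 91 sin 134° = 65.46, north 91 cos 134° = -63.21
Net displacement: 48.97 east, -20.27 north. Direction back to start is (-48.97, 20.27): bearing = atan2(-48.97, 20.27) mod 360° = 292.48° ≈ 292°.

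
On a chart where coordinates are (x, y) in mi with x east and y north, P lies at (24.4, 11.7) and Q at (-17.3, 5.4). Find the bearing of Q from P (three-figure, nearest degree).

261°

Δeast = -17.3 − 24.4 = -41.70; Δnorth = 5.4 − 11.7 = -6.30.
Bearing = atan2(Δeast, Δnorth) mod 360° = 261.41° ≈ 261°.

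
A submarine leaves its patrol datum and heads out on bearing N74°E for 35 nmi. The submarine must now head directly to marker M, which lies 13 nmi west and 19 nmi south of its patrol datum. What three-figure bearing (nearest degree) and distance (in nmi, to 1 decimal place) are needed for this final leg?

238°, 54.7 nmi

Leg 1 (N74°E, 35 nmi): east 35 sin 74° = 33.64, north 35 cos 74° = 9.65
Current position: (33.64, 9.65). Target: (-13, -19). Remaining: Δeast = -46.64, Δnorth = -28.65.
Bearing = atan2(-46.64, -28.65) mod 360° = 238.44°; distance = √((-46.64)² + (-28.65)²) = 54.739 nmi.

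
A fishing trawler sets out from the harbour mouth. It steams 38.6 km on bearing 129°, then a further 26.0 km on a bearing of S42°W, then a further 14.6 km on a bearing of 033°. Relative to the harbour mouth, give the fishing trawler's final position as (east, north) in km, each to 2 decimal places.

(20.55, -31.37)

Leg 1 (129°, 38.6 km): east 38.6 sin 129° = 30.00, north 38.6 cos 129° = -24.29
Leg 2 (S42°W, 26.0 km): east 26.0 sin 222° = -17.40, north 26.0 cos 222° = -19.32
Leg 3 (033°, 14.6 km): east 14.6 sin 33° = 7.95, north 14.6 cos 33° = 12.24
Summing: 20.55 km east, -31.37 km north → (20.55, -31.37).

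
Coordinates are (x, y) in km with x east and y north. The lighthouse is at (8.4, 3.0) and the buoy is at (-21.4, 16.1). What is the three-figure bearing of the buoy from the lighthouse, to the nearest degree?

Δeast = -21.4 − 8.4 = -29.80; Δnorth = 16.1 − 3.0 = 13.10.
Bearing = atan2(Δeast, Δnorth) mod 360° = 293.73° ≈ 294°.

294°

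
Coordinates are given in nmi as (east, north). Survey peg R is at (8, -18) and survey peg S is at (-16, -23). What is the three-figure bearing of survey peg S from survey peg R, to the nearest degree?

Δeast = -16 − 8 = -24.00; Δnorth = -23 − -18 = -5.00.
Bearing = atan2(Δeast, Δnorth) mod 360° = 258.23° ≈ 258°.

258°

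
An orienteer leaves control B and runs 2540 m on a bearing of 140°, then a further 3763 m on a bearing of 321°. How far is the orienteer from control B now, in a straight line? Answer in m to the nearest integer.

1224 m

Leg 1 (140°, 2540 m): east 2540 sin 140° = 1632.68, north 2540 cos 140° = -1945.75
Leg 2 (321°, 3763 m): east 3763 sin 321° = -2368.13, north 3763 cos 321° = 2924.40
Net: -735.45 east, 978.65 north. Distance = √((-735.45)² + (978.65)²) = 1224.190 m.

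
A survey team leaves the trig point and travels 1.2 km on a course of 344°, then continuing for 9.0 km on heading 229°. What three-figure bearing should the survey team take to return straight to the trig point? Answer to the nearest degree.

Leg 1 (344°, 1.2 km): east 1.2 sin 344° = -0.33, north 1.2 cos 344° = 1.15
Leg 2 (229°, 9.0 km): east 9.0 sin 229° = -6.79, north 9.0 cos 229° = -5.90
Net displacement: -7.12 east, -4.75 north. Direction back to start is (7.12, 4.75): bearing = atan2(7.12, 4.75) mod 360° = 56.30° ≈ 056°.

056°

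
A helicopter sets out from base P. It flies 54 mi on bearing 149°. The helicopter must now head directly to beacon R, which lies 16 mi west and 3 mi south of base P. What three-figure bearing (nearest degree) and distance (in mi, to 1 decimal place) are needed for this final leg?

Leg 1 (149°, 54 mi): east 54 sin 149° = 27.81, north 54 cos 149° = -46.29
Current position: (27.81, -46.29). Target: (-16, -3). Remaining: Δeast = -43.81, Δnorth = 43.29.
Bearing = atan2(-43.81, 43.29) mod 360° = 314.65°; distance = √((-43.81)² + (43.29)²) = 61.589 mi.

315°, 61.6 mi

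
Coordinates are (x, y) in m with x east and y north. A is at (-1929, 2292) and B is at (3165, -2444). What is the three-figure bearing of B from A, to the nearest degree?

133°

Δeast = 3165 − -1929 = 5094.00; Δnorth = -2444 − 2292 = -4736.00.
Bearing = atan2(Δeast, Δnorth) mod 360° = 132.91° ≈ 133°.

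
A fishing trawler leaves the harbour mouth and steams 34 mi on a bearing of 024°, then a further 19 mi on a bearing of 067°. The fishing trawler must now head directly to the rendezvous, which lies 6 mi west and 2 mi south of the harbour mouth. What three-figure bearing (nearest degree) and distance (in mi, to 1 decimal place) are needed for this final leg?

Leg 1 (024°, 34 mi): east 34 sin 24° = 13.83, north 34 cos 24° = 31.06
Leg 2 (067°, 19 mi): east 19 sin 67° = 17.49, north 19 cos 67° = 7.42
Current position: (31.32, 38.48). Target: (-6, -2). Remaining: Δeast = -37.32, Δnorth = -40.48.
Bearing = atan2(-37.32, -40.48) mod 360° = 222.67°; distance = √((-37.32)² + (-40.48)²) = 55.061 mi.

223°, 55.1 mi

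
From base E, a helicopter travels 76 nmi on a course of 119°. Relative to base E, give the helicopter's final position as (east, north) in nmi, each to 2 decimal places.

(66.47, -36.85)

Leg 1 (119°, 76 nmi): east 76 sin 119° = 66.47, north 76 cos 119° = -36.85
Summing: 66.47 nmi east, -36.85 nmi north → (66.47, -36.85).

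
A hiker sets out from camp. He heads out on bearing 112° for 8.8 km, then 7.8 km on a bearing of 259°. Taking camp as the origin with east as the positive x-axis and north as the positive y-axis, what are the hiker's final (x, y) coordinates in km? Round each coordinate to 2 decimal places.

(0.50, -4.78)

Leg 1 (112°, 8.8 km): east 8.8 sin 112° = 8.16, north 8.8 cos 112° = -3.30
Leg 2 (259°, 7.8 km): east 7.8 sin 259° = -7.66, north 7.8 cos 259° = -1.49
Summing: 0.50 km east, -4.78 km north → (0.50, -4.78).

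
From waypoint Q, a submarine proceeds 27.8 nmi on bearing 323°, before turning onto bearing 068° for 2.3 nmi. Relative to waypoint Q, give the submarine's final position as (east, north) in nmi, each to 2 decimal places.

Leg 1 (323°, 27.8 nmi): east 27.8 sin 323° = -16.73, north 27.8 cos 323° = 22.20
Leg 2 (068°, 2.3 nmi): east 2.3 sin 68° = 2.13, north 2.3 cos 68° = 0.86
Summing: -14.60 nmi east, 23.06 nmi north → (-14.60, 23.06).

(-14.60, 23.06)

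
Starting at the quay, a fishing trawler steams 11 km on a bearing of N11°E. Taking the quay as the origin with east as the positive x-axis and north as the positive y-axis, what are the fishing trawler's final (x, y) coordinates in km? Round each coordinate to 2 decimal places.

(2.10, 10.80)

Leg 1 (N11°E, 11 km): east 11 sin 11° = 2.10, north 11 cos 11° = 10.80
Summing: 2.10 km east, 10.80 km north → (2.10, 10.80).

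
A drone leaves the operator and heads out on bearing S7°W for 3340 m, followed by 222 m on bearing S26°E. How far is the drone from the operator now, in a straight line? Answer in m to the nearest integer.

Leg 1 (S7°W, 3340 m): east 3340 sin 187° = -407.04, north 3340 cos 187° = -3315.10
Leg 2 (S26°E, 222 m): east 222 sin 154° = 97.32, north 222 cos 154° = -199.53
Net: -309.73 east, -3514.64 north. Distance = √((-309.73)² + (-3514.64)²) = 3528.257 m.

3528 m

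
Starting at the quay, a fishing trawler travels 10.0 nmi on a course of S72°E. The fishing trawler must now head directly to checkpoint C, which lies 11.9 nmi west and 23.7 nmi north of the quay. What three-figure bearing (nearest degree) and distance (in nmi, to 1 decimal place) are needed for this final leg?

Leg 1 (S72°E, 10.0 nmi): east 10.0 sin 108° = 9.51, north 10.0 cos 108° = -3.09
Current position: (9.51, -3.09). Target: (-11.9, 23.7). Remaining: Δeast = -21.41, Δnorth = 26.79.
Bearing = atan2(-21.41, 26.79) mod 360° = 321.37°; distance = √((-21.41)² + (26.79)²) = 34.295 nmi.

321°, 34.3 nmi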